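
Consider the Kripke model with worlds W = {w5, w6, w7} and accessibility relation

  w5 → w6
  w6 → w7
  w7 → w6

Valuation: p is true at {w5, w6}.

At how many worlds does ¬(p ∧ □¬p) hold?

2

w5: p ∧ □¬p is F. ✓
w6: p ∧ □¬p is T. ✗
w7: p ∧ □¬p is F. ✓
Satisfying worlds: {w5, w7}.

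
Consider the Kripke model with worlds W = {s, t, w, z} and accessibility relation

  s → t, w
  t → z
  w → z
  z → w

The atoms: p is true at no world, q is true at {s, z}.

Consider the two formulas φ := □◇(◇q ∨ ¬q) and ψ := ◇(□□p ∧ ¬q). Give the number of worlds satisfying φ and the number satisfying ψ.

For □◇(◇q ∨ ¬q):
s: successors {t, w}; ◇(◇q ∨ ¬q) there: t:F, w:F. ✗
t: successors {z}; ◇(◇q ∨ ¬q) there: z:T. ✓
w: successors {z}; ◇(◇q ∨ ¬q) there: z:T. ✓
z: successors {w}; ◇(◇q ∨ ¬q) there: w:F. ✗
— 2 worlds.
For ◇(□□p ∧ ¬q):
s: successors {t, w}; □□p ∧ ¬q there: t:F, w:F. ✗
t: successors {z}; □□p ∧ ¬q there: z:F. ✗
w: successors {z}; □□p ∧ ¬q there: z:F. ✗
z: successors {w}; □□p ∧ ¬q there: w:F. ✗
— 0 worlds.

2 and 0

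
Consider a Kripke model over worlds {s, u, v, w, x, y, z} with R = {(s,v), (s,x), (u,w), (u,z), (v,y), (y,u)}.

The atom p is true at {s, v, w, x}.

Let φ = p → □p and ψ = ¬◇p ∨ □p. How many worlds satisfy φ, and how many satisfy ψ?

6 and 6

For p → □p:
s: p is T, □p is T. ✓
u: p is F, □p is F. ✓
v: p is T, □p is F. ✗
w: p is T, □p is T. ✓
x: p is T, □p is T. ✓
y: p is F, □p is F. ✓
z: p is F, □p is T. ✓
— 6 worlds.
For ¬◇p ∨ □p:
s: ¬◇p is F, □p is T. ✓
u: ¬◇p is F, □p is F. ✗
v: ¬◇p is T, □p is F. ✓
w: ¬◇p is T, □p is T. ✓
x: ¬◇p is T, □p is T. ✓
y: ¬◇p is T, □p is F. ✓
z: ¬◇p is T, □p is T. ✓
— 6 worlds.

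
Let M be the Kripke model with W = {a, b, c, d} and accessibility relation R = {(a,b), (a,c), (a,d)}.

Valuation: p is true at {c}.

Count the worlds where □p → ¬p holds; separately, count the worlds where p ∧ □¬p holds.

For □p → ¬p:
a: □p is F, ¬p is T. ✓
b: □p is T, ¬p is T. ✓
c: □p is T, ¬p is F. ✗
d: □p is T, ¬p is T. ✓
— 3 worlds.
For p ∧ □¬p:
a: p is F, □¬p is F. ✗
b: p is F, □¬p is T. ✗
c: p is T, □¬p is T. ✓
d: p is F, □¬p is T. ✗
— 1 world.

3 and 1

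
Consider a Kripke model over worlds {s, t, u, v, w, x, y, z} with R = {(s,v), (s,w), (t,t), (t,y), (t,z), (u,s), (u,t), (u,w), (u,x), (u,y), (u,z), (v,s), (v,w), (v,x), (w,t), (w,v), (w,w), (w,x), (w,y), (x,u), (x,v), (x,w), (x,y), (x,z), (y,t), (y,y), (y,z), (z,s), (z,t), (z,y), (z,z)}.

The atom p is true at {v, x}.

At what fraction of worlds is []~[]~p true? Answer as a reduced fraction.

s: successors {v, w}; ~[]~p there: v:T, w:T. ✓
t: successors {t, y, z}; ~[]~p there: t:F, y:F, z:F. ✗
u: successors {s, t, w, x, y, z}; ~[]~p there: s:T, t:F, w:T, x:T, y:F, z:F. ✗
v: successors {s, w, x}; ~[]~p there: s:T, w:T, x:T. ✓
w: successors {t, v, w, x, y}; ~[]~p there: t:F, v:T, w:T, x:T, y:F. ✗
x: successors {u, v, w, y, z}; ~[]~p there: u:T, v:T, w:T, y:F, z:F. ✗
y: successors {t, y, z}; ~[]~p there: t:F, y:F, z:F. ✗
z: successors {s, t, y, z}; ~[]~p there: s:T, t:F, y:F, z:F. ✗
That's 2 of 8 worlds, so 2/8 = 1/4.

1/4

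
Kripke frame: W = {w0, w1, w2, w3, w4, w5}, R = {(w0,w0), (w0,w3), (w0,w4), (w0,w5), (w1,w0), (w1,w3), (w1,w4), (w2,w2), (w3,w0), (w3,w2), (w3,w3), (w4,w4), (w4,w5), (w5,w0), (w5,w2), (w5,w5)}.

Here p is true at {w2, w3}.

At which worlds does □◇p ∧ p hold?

w0: □◇p is F, p is F. ✗
w1: □◇p is F, p is F. ✗
w2: □◇p is T, p is T. ✓
w3: □◇p is T, p is T. ✓
w4: □◇p is F, p is F. ✗
w5: □◇p is T, p is F. ✗

{w2, w3}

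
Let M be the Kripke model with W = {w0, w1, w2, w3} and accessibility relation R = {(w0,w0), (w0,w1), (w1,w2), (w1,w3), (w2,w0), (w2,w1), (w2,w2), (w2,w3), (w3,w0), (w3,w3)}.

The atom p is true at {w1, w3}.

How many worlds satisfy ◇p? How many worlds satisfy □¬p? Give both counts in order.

For ◇p:
w0: successors {w0, w1}; p there: w0:F, w1:T. ✓
w1: successors {w2, w3}; p there: w2:F, w3:T. ✓
w2: successors {w0, w1, w2, w3}; p there: w0:F, w1:T, w2:F, w3:T. ✓
w3: successors {w0, w3}; p there: w0:F, w3:T. ✓
— 4 worlds.
For □¬p:
w0: successors {w0, w1}; ¬p there: w0:T, w1:F. ✗
w1: successors {w2, w3}; ¬p there: w2:T, w3:F. ✗
w2: successors {w0, w1, w2, w3}; ¬p there: w0:T, w1:F, w2:T, w3:F. ✗
w3: successors {w0, w3}; ¬p there: w0:T, w3:F. ✗
— 0 worlds.

4 and 0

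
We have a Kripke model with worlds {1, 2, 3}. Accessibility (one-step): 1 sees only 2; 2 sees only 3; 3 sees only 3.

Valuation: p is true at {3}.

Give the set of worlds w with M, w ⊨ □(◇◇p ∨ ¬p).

{1, 2, 3}

1: successors {2}; ◇◇p ∨ ¬p there: 2:T. ✓
2: successors {3}; ◇◇p ∨ ¬p there: 3:T. ✓
3: successors {3}; ◇◇p ∨ ¬p there: 3:T. ✓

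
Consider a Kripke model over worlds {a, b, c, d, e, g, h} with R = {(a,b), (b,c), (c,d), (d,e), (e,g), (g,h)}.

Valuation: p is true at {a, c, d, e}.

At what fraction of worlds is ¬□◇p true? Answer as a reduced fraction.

a: □◇p is T. ✗
b: □◇p is T. ✗
c: □◇p is T. ✗
d: □◇p is F. ✓
e: □◇p is F. ✓
g: □◇p is F. ✓
h: □◇p is T. ✗
That's 3 of 7 worlds, so 3/7.

3/7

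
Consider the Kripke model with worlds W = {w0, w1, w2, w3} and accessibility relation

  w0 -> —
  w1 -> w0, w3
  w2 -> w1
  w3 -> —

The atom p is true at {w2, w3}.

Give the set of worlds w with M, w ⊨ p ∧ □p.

w0: p is F, □p is T. ✗
w1: p is F, □p is F. ✗
w2: p is T, □p is F. ✗
w3: p is T, □p is T. ✓

{w3}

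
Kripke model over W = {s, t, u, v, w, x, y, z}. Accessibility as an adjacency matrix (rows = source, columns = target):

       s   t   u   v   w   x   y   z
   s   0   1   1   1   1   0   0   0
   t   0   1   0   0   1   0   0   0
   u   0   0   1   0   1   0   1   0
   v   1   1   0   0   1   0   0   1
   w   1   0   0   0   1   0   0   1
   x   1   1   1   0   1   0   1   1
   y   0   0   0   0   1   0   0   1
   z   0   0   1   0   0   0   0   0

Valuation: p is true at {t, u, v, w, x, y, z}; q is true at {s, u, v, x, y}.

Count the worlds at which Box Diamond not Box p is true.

s: successors {t, u, v, w}; Diamond not Box p there: t:T, u:T, v:T, w:T. ✓
t: successors {t, w}; Diamond not Box p there: t:T, w:T. ✓
u: successors {u, w, y}; Diamond not Box p there: u:T, w:T, y:T. ✓
v: successors {s, t, w, z}; Diamond not Box p there: s:T, t:T, w:T, z:F. ✗
w: successors {s, w, z}; Diamond not Box p there: s:T, w:T, z:F. ✗
x: successors {s, t, u, w, y, z}; Diamond not Box p there: s:T, t:T, u:T, w:T, y:T, z:F. ✗
y: successors {w, z}; Diamond not Box p there: w:T, z:F. ✗
z: successors {u}; Diamond not Box p there: u:T. ✓
Satisfying worlds: {s, t, u, z}.

4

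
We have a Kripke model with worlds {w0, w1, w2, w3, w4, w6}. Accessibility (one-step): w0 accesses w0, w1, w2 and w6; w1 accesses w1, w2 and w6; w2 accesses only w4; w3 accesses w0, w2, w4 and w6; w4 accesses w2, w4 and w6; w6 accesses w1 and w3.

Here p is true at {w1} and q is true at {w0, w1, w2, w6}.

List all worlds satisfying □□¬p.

{w2}

w0: successors {w0, w1, w2, w6}; □¬p there: w0:F, w1:F, w2:T, w6:F. ✗
w1: successors {w1, w2, w6}; □¬p there: w1:F, w2:T, w6:F. ✗
w2: successors {w4}; □¬p there: w4:T. ✓
w3: successors {w0, w2, w4, w6}; □¬p there: w0:F, w2:T, w4:T, w6:F. ✗
w4: successors {w2, w4, w6}; □¬p there: w2:T, w4:T, w6:F. ✗
w6: successors {w1, w3}; □¬p there: w1:F, w3:T. ✗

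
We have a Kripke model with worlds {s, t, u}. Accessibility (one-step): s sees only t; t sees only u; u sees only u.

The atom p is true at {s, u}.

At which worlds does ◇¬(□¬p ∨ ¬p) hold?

{t, u}

s: successors {t}; ¬(□¬p ∨ ¬p) there: t:F. ✗
t: successors {u}; ¬(□¬p ∨ ¬p) there: u:T. ✓
u: successors {u}; ¬(□¬p ∨ ¬p) there: u:T. ✓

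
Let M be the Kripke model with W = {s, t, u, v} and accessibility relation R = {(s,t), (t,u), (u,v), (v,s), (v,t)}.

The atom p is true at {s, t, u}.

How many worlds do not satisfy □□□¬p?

s: successors {t}; □□¬p there: t:T. ✓
t: successors {u}; □□¬p there: u:F. ✗
u: successors {v}; □□¬p there: v:F. ✗
v: successors {s, t}; □□¬p there: s:F, t:T. ✗
Satisfying worlds: {s}.
So □□□¬p fails at the other 3 worlds.

3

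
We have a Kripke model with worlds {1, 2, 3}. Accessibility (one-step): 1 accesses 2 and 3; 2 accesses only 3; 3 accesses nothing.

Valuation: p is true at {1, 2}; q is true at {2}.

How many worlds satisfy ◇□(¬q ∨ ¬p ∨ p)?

1: successors {2, 3}; □(¬q ∨ ¬p ∨ p) there: 2:T, 3:T. ✓
2: successors {3}; □(¬q ∨ ¬p ∨ p) there: 3:T. ✓
3: no successors, so ◇□(¬q ∨ ¬p ∨ p) fails. ✗
Satisfying worlds: {1, 2}.

2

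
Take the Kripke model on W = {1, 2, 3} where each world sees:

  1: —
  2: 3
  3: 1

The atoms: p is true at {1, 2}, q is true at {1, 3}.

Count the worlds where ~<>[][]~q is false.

2

1: <>[][]~q is F. ✓
2: <>[][]~q is T. ✗
3: <>[][]~q is T. ✗
Satisfying worlds: {1}.
So ~<>[][]~q fails at the other 2 worlds.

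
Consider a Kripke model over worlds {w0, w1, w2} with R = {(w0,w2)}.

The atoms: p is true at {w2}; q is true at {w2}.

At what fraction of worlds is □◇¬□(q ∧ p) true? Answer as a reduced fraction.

2/3

w0: successors {w2}; ◇¬□(q ∧ p) there: w2:F. ✗
w1: no successors, so □◇¬□(q ∧ p) holds vacuously. ✓
w2: no successors, so □◇¬□(q ∧ p) holds vacuously. ✓
That's 2 of 3 worlds, so 2/3.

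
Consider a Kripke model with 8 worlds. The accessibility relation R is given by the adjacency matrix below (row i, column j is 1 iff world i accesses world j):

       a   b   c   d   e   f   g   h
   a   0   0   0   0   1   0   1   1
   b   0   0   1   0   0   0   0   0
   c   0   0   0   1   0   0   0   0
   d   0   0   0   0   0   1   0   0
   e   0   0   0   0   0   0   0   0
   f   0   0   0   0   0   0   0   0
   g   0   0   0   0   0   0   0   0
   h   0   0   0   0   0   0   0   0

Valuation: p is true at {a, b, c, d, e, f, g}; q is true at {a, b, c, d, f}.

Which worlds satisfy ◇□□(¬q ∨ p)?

a: successors {e, g, h}; □□(¬q ∨ p) there: e:T, g:T, h:T. ✓
b: successors {c}; □□(¬q ∨ p) there: c:T. ✓
c: successors {d}; □□(¬q ∨ p) there: d:T. ✓
d: successors {f}; □□(¬q ∨ p) there: f:T. ✓
e: no successors, so ◇□□(¬q ∨ p) fails. ✗
f: no successors, so ◇□□(¬q ∨ p) fails. ✗
g: no successors, so ◇□□(¬q ∨ p) fails. ✗
h: no successors, so ◇□□(¬q ∨ p) fails. ✗

{a, b, c, d}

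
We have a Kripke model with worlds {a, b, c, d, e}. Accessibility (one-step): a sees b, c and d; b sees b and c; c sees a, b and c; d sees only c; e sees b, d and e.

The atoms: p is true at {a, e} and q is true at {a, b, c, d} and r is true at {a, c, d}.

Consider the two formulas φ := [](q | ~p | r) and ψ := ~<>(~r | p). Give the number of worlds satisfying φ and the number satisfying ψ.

4 and 1

For [](q | ~p | r):
a: successors {b, c, d}; q | ~p | r there: b:T, c:T, d:T. ✓
b: successors {b, c}; q | ~p | r there: b:T, c:T. ✓
c: successors {a, b, c}; q | ~p | r there: a:T, b:T, c:T. ✓
d: successors {c}; q | ~p | r there: c:T. ✓
e: successors {b, d, e}; q | ~p | r there: b:T, d:T, e:F. ✗
— 4 worlds.
For ~<>(~r | p):
a: <>(~r | p) is T. ✗
b: <>(~r | p) is T. ✗
c: <>(~r | p) is T. ✗
d: <>(~r | p) is F. ✓
e: <>(~r | p) is T. ✗
— 1 world.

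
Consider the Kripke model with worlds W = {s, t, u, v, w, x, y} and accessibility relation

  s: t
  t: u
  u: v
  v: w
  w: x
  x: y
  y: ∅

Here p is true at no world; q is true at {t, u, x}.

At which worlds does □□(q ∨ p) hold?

{s, v, x, y}

s: successors {t}; □(q ∨ p) there: t:T. ✓
t: successors {u}; □(q ∨ p) there: u:F. ✗
u: successors {v}; □(q ∨ p) there: v:F. ✗
v: successors {w}; □(q ∨ p) there: w:T. ✓
w: successors {x}; □(q ∨ p) there: x:F. ✗
x: successors {y}; □(q ∨ p) there: y:T. ✓
y: no successors, so □□(q ∨ p) holds vacuously. ✓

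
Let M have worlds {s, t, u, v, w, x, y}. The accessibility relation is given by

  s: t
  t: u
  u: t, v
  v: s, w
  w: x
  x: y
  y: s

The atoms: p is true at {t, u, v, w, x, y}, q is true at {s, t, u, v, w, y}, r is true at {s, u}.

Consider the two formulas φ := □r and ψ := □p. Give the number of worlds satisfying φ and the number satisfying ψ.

For □r:
s: successors {t}; r there: t:F. ✗
t: successors {u}; r there: u:T. ✓
u: successors {t, v}; r there: t:F, v:F. ✗
v: successors {s, w}; r there: s:T, w:F. ✗
w: successors {x}; r there: x:F. ✗
x: successors {y}; r there: y:F. ✗
y: successors {s}; r there: s:T. ✓
— 2 worlds.
For □p:
s: successors {t}; p there: t:T. ✓
t: successors {u}; p there: u:T. ✓
u: successors {t, v}; p there: t:T, v:T. ✓
v: successors {s, w}; p there: s:F, w:T. ✗
w: successors {x}; p there: x:T. ✓
x: successors {y}; p there: y:T. ✓
y: successors {s}; p there: s:F. ✗
— 5 worlds.

2 and 5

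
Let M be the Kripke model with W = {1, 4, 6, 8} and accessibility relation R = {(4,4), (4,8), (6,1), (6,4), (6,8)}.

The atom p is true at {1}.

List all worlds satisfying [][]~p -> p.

{1}

1: [][]~p is T, p is T. ✓
4: [][]~p is T, p is F. ✗
6: [][]~p is T, p is F. ✗
8: [][]~p is T, p is F. ✗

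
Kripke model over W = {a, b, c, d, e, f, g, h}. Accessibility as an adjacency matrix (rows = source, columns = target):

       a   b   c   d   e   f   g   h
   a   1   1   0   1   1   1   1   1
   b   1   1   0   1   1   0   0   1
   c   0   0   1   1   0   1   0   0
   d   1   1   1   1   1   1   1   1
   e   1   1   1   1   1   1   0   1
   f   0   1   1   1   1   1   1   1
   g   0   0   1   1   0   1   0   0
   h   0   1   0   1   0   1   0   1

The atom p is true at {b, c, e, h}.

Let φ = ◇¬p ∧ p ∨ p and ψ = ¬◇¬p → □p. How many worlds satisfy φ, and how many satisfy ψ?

4 and 8

For ◇¬p ∧ p ∨ p:
a: ◇¬p ∧ p is F, p is F. ✗
b: ◇¬p ∧ p is T, p is T. ✓
c: ◇¬p ∧ p is T, p is T. ✓
d: ◇¬p ∧ p is F, p is F. ✗
e: ◇¬p ∧ p is T, p is T. ✓
f: ◇¬p ∧ p is F, p is F. ✗
g: ◇¬p ∧ p is F, p is F. ✗
h: ◇¬p ∧ p is T, p is T. ✓
— 4 worlds.
For ¬◇¬p → □p:
a: ¬◇¬p is F, □p is F. ✓
b: ¬◇¬p is F, □p is F. ✓
c: ¬◇¬p is F, □p is F. ✓
d: ¬◇¬p is F, □p is F. ✓
e: ¬◇¬p is F, □p is F. ✓
f: ¬◇¬p is F, □p is F. ✓
g: ¬◇¬p is F, □p is F. ✓
h: ¬◇¬p is F, □p is F. ✓
— 8 worlds.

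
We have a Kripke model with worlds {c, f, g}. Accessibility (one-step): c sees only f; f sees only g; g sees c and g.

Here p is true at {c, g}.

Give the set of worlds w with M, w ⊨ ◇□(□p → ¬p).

{g}

c: successors {f}; □(□p → ¬p) there: f:F. ✗
f: successors {g}; □(□p → ¬p) there: g:F. ✗
g: successors {c, g}; □(□p → ¬p) there: c:T, g:F. ✓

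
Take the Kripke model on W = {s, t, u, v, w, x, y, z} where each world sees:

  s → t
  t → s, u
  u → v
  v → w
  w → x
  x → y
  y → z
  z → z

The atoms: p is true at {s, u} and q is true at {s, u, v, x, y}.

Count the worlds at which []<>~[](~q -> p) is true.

s: successors {t}; <>~[](~q -> p) there: t:T. ✓
t: successors {s, u}; <>~[](~q -> p) there: s:F, u:T. ✗
u: successors {v}; <>~[](~q -> p) there: v:F. ✗
v: successors {w}; <>~[](~q -> p) there: w:F. ✗
w: successors {x}; <>~[](~q -> p) there: x:T. ✓
x: successors {y}; <>~[](~q -> p) there: y:T. ✓
y: successors {z}; <>~[](~q -> p) there: z:T. ✓
z: successors {z}; <>~[](~q -> p) there: z:T. ✓
Satisfying worlds: {s, w, x, y, z}.

5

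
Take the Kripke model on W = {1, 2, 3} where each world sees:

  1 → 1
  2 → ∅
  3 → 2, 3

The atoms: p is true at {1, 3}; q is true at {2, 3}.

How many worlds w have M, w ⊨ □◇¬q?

1: successors {1}; ◇¬q there: 1:T. ✓
2: no successors, so □◇¬q holds vacuously. ✓
3: successors {2, 3}; ◇¬q there: 2:F, 3:F. ✗
Satisfying worlds: {1, 2}.

2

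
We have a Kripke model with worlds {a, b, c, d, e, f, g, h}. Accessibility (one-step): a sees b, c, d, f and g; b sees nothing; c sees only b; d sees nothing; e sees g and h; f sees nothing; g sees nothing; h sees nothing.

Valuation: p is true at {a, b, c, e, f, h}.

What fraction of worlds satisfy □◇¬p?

5/8

a: successors {b, c, d, f, g}; ◇¬p there: b:F, c:F, d:F, f:F, g:F. ✗
b: no successors, so □◇¬p holds vacuously. ✓
c: successors {b}; ◇¬p there: b:F. ✗
d: no successors, so □◇¬p holds vacuously. ✓
e: successors {g, h}; ◇¬p there: g:F, h:F. ✗
f: no successors, so □◇¬p holds vacuously. ✓
g: no successors, so □◇¬p holds vacuously. ✓
h: no successors, so □◇¬p holds vacuously. ✓
That's 5 of 8 worlds, so 5/8.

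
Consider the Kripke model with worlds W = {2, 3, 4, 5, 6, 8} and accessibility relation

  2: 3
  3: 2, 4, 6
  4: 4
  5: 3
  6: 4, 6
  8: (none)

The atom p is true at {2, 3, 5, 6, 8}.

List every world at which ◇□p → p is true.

{2, 3, 4, 5, 6, 8}

2: ◇□p is F, p is T. ✓
3: ◇□p is T, p is T. ✓
4: ◇□p is F, p is F. ✓
5: ◇□p is F, p is T. ✓
6: ◇□p is F, p is T. ✓
8: ◇□p is F, p is T. ✓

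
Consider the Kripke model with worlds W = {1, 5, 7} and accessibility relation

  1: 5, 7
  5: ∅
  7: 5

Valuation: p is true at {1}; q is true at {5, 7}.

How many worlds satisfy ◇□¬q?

2

1: successors {5, 7}; □¬q there: 5:T, 7:F. ✓
5: no successors, so ◇□¬q fails. ✗
7: successors {5}; □¬q there: 5:T. ✓
Satisfying worlds: {1, 7}.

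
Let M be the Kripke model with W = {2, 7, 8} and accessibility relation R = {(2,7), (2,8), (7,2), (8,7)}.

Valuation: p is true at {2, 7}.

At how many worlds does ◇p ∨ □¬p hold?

3

2: ◇p is T, □¬p is F. ✓
7: ◇p is T, □¬p is F. ✓
8: ◇p is T, □¬p is F. ✓
Satisfying worlds: {2, 7, 8}.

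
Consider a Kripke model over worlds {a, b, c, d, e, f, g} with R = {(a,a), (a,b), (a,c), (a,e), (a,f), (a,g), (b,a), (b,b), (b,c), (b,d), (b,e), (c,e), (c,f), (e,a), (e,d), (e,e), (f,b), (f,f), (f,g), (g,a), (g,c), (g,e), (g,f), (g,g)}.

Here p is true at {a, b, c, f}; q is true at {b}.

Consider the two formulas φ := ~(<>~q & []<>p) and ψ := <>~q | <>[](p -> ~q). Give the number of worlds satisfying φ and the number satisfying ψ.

3 and 6

For ~(<>~q & []<>p):
a: <>~q & []<>p is T. ✗
b: <>~q & []<>p is F. ✓
c: <>~q & []<>p is T. ✗
d: <>~q & []<>p is F. ✓
e: <>~q & []<>p is F. ✓
f: <>~q & []<>p is T. ✗
g: <>~q & []<>p is T. ✗
— 3 worlds.
For <>~q | <>[](p -> ~q):
a: <>~q is T, <>[](p -> ~q) is T. ✓
b: <>~q is T, <>[](p -> ~q) is T. ✓
c: <>~q is T, <>[](p -> ~q) is T. ✓
d: <>~q is F, <>[](p -> ~q) is F. ✗
e: <>~q is T, <>[](p -> ~q) is T. ✓
f: <>~q is T, <>[](p -> ~q) is T. ✓
g: <>~q is T, <>[](p -> ~q) is T. ✓
— 6 worlds.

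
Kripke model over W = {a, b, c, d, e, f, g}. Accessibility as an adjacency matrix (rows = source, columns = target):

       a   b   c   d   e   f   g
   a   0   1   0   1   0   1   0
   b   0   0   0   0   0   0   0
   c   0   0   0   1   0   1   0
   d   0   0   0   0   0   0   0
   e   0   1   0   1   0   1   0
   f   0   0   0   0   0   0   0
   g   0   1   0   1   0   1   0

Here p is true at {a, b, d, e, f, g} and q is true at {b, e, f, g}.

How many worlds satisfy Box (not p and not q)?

a: successors {b, d, f}; not p and not q there: b:F, d:F, f:F. ✗
b: no successors, so Box (not p and not q) holds vacuously. ✓
c: successors {d, f}; not p and not q there: d:F, f:F. ✗
d: no successors, so Box (not p and not q) holds vacuously. ✓
e: successors {b, d, f}; not p and not q there: b:F, d:F, f:F. ✗
f: no successors, so Box (not p and not q) holds vacuously. ✓
g: successors {b, d, f}; not p and not q there: b:F, d:F, f:F. ✗
Satisfying worlds: {b, d, f}.

3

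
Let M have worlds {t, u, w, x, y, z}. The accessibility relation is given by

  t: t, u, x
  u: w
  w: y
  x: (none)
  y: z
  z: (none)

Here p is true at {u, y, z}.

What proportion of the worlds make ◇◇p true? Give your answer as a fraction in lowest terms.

t: successors {t, u, x}; ◇p there: t:T, u:F, x:F. ✓
u: successors {w}; ◇p there: w:T. ✓
w: successors {y}; ◇p there: y:T. ✓
x: no successors, so ◇◇p fails. ✗
y: successors {z}; ◇p there: z:F. ✗
z: no successors, so ◇◇p fails. ✗
That's 3 of 6 worlds, so 3/6 = 1/2.

1/2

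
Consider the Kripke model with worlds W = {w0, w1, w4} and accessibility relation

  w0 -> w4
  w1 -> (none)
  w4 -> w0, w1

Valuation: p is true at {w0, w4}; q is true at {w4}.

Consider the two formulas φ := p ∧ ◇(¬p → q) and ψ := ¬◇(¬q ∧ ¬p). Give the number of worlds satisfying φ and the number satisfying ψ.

2 and 2

For p ∧ ◇(¬p → q):
w0: p is T, ◇(¬p → q) is T. ✓
w1: p is F, ◇(¬p → q) is F. ✗
w4: p is T, ◇(¬p → q) is T. ✓
— 2 worlds.
For ¬◇(¬q ∧ ¬p):
w0: ◇(¬q ∧ ¬p) is F. ✓
w1: ◇(¬q ∧ ¬p) is F. ✓
w4: ◇(¬q ∧ ¬p) is T. ✗
— 2 worlds.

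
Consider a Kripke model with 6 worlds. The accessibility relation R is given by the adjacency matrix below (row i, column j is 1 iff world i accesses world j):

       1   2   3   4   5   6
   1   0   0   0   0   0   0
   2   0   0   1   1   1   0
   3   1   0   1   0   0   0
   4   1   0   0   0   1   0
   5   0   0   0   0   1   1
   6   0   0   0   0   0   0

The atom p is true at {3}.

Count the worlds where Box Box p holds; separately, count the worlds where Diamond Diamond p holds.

For Box Box p:
1: no successors, so Box Box p holds vacuously. ✓
2: successors {3, 4, 5}; Box p there: 3:F, 4:F, 5:F. ✗
3: successors {1, 3}; Box p there: 1:T, 3:F. ✗
4: successors {1, 5}; Box p there: 1:T, 5:F. ✗
5: successors {5, 6}; Box p there: 5:F, 6:T. ✗
6: no successors, so Box Box p holds vacuously. ✓
— 2 worlds.
For Diamond Diamond p:
1: no successors, so Diamond Diamond p fails. ✗
2: successors {3, 4, 5}; Diamond p there: 3:T, 4:F, 5:F. ✓
3: successors {1, 3}; Diamond p there: 1:F, 3:T. ✓
4: successors {1, 5}; Diamond p there: 1:F, 5:F. ✗
5: successors {5, 6}; Diamond p there: 5:F, 6:F. ✗
6: no successors, so Diamond Diamond p fails. ✗
— 2 worlds.

2 and 2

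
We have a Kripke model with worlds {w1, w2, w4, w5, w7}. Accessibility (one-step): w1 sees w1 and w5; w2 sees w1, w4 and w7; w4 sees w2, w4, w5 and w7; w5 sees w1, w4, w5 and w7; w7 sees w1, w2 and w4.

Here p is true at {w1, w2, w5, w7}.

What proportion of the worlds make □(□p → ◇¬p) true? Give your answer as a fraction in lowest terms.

1/5

w1: successors {w1, w5}; □p → ◇¬p there: w1:F, w5:T. ✗
w2: successors {w1, w4, w7}; □p → ◇¬p there: w1:F, w4:T, w7:T. ✗
w4: successors {w2, w4, w5, w7}; □p → ◇¬p there: w2:T, w4:T, w5:T, w7:T. ✓
w5: successors {w1, w4, w5, w7}; □p → ◇¬p there: w1:F, w4:T, w5:T, w7:T. ✗
w7: successors {w1, w2, w4}; □p → ◇¬p there: w1:F, w2:T, w4:T. ✗
That's 1 of 5 worlds, so 1/5.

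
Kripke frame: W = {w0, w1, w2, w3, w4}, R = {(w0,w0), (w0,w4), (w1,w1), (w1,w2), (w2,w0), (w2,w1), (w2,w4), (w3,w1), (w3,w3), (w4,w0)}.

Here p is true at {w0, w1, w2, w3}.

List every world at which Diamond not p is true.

{w0, w2}

w0: successors {w0, w4}; not p there: w0:F, w4:T. ✓
w1: successors {w1, w2}; not p there: w1:F, w2:F. ✗
w2: successors {w0, w1, w4}; not p there: w0:F, w1:F, w4:T. ✓
w3: successors {w1, w3}; not p there: w1:F, w3:F. ✗
w4: successors {w0}; not p there: w0:F. ✗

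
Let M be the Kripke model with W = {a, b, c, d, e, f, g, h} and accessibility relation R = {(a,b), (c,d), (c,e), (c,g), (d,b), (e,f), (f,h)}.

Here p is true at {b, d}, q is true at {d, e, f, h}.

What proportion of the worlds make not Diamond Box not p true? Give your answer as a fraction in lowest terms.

3/8

a: Diamond Box not p is T. ✗
b: Diamond Box not p is F. ✓
c: Diamond Box not p is T. ✗
d: Diamond Box not p is T. ✗
e: Diamond Box not p is T. ✗
f: Diamond Box not p is T. ✗
g: Diamond Box not p is F. ✓
h: Diamond Box not p is F. ✓
That's 3 of 8 worlds, so 3/8.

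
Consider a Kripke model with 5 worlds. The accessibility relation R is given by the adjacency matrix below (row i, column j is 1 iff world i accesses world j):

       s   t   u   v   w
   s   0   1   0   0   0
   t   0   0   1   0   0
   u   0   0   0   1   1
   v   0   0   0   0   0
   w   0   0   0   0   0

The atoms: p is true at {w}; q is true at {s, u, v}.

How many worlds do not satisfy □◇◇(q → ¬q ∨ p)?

s: successors {t}; ◇◇(q → ¬q ∨ p) there: t:T. ✓
t: successors {u}; ◇◇(q → ¬q ∨ p) there: u:F. ✗
u: successors {v, w}; ◇◇(q → ¬q ∨ p) there: v:F, w:F. ✗
v: no successors, so □◇◇(q → ¬q ∨ p) holds vacuously. ✓
w: no successors, so □◇◇(q → ¬q ∨ p) holds vacuously. ✓
Satisfying worlds: {s, v, w}.
So □◇◇(q → ¬q ∨ p) fails at the other 2 worlds.

2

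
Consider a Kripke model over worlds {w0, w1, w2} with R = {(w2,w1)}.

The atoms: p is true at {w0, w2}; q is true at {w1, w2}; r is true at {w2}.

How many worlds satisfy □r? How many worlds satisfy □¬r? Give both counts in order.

For □r:
w0: no successors, so □r holds vacuously. ✓
w1: no successors, so □r holds vacuously. ✓
w2: successors {w1}; r there: w1:F. ✗
— 2 worlds.
For □¬r:
w0: no successors, so □¬r holds vacuously. ✓
w1: no successors, so □¬r holds vacuously. ✓
w2: successors {w1}; ¬r there: w1:T. ✓
— 3 worlds.

2 and 3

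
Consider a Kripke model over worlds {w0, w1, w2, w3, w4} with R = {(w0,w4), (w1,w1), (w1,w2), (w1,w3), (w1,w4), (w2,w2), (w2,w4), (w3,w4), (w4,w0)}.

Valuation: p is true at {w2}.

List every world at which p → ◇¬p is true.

{w0, w1, w2, w3, w4}

w0: p is F, ◇¬p is T. ✓
w1: p is F, ◇¬p is T. ✓
w2: p is T, ◇¬p is T. ✓
w3: p is F, ◇¬p is T. ✓
w4: p is F, ◇¬p is T. ✓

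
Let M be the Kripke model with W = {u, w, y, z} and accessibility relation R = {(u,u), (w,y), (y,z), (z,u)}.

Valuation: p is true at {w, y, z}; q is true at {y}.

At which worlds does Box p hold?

{w, y}

u: successors {u}; p there: u:F. ✗
w: successors {y}; p there: y:T. ✓
y: successors {z}; p there: z:T. ✓
z: successors {u}; p there: u:F. ✗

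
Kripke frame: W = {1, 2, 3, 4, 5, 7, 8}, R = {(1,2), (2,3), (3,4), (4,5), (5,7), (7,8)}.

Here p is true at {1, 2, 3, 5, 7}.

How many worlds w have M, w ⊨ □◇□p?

4

1: successors {2}; ◇□p there: 2:F. ✗
2: successors {3}; ◇□p there: 3:T. ✓
3: successors {4}; ◇□p there: 4:T. ✓
4: successors {5}; ◇□p there: 5:F. ✗
5: successors {7}; ◇□p there: 7:T. ✓
7: successors {8}; ◇□p there: 8:F. ✗
8: no successors, so □◇□p holds vacuously. ✓
Satisfying worlds: {2, 3, 5, 8}.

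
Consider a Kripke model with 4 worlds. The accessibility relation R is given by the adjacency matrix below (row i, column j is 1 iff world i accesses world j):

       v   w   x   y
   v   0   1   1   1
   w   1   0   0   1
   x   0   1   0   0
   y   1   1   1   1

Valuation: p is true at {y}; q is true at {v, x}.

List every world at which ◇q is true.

v: successors {w, x, y}; q there: w:F, x:T, y:F. ✓
w: successors {v, y}; q there: v:T, y:F. ✓
x: successors {w}; q there: w:F. ✗
y: successors {v, w, x, y}; q there: v:T, w:F, x:T, y:F. ✓

{v, w, y}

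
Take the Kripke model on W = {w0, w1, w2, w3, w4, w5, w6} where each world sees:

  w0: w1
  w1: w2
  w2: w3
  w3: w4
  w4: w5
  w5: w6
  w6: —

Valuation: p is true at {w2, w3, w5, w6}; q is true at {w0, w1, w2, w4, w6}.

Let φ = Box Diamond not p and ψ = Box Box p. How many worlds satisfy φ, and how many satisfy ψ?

For Box Diamond not p:
w0: successors {w1}; Diamond not p there: w1:F. ✗
w1: successors {w2}; Diamond not p there: w2:F. ✗
w2: successors {w3}; Diamond not p there: w3:T. ✓
w3: successors {w4}; Diamond not p there: w4:F. ✗
w4: successors {w5}; Diamond not p there: w5:F. ✗
w5: successors {w6}; Diamond not p there: w6:F. ✗
w6: no successors, so Box Diamond not p holds vacuously. ✓
— 2 worlds.
For Box Box p:
w0: successors {w1}; Box p there: w1:T. ✓
w1: successors {w2}; Box p there: w2:T. ✓
w2: successors {w3}; Box p there: w3:F. ✗
w3: successors {w4}; Box p there: w4:T. ✓
w4: successors {w5}; Box p there: w5:T. ✓
w5: successors {w6}; Box p there: w6:T. ✓
w6: no successors, so Box Box p holds vacuously. ✓
— 6 worlds.

2 and 6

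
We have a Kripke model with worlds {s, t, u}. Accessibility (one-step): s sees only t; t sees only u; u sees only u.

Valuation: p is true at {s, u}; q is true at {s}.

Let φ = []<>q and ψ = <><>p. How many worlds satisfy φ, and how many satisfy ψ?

For []<>q:
s: successors {t}; <>q there: t:F. ✗
t: successors {u}; <>q there: u:F. ✗
u: successors {u}; <>q there: u:F. ✗
— 0 worlds.
For <><>p:
s: successors {t}; <>p there: t:T. ✓
t: successors {u}; <>p there: u:T. ✓
u: successors {u}; <>p there: u:T. ✓
— 3 worlds.

0 and 3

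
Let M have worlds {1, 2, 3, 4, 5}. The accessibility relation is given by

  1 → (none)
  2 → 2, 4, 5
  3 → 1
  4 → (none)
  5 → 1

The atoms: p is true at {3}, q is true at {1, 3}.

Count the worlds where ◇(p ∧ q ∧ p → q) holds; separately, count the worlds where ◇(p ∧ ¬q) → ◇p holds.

3 and 5

For ◇(p ∧ q ∧ p → q):
1: no successors, so ◇(p ∧ q ∧ p → q) fails. ✗
2: successors {2, 4, 5}; p ∧ q ∧ p → q there: 2:T, 4:T, 5:T. ✓
3: successors {1}; p ∧ q ∧ p → q there: 1:T. ✓
4: no successors, so ◇(p ∧ q ∧ p → q) fails. ✗
5: successors {1}; p ∧ q ∧ p → q there: 1:T. ✓
— 3 worlds.
For ◇(p ∧ ¬q) → ◇p:
1: ◇(p ∧ ¬q) is F, ◇p is F. ✓
2: ◇(p ∧ ¬q) is F, ◇p is F. ✓
3: ◇(p ∧ ¬q) is F, ◇p is F. ✓
4: ◇(p ∧ ¬q) is F, ◇p is F. ✓
5: ◇(p ∧ ¬q) is F, ◇p is F. ✓
— 5 worlds.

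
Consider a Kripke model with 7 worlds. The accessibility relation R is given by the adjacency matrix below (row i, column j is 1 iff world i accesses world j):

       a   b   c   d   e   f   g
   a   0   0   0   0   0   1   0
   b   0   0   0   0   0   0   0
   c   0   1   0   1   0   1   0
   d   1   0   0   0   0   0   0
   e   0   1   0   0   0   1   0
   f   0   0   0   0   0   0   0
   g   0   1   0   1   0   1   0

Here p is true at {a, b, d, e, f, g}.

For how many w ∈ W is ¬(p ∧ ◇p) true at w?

a: p ∧ ◇p is T. ✗
b: p ∧ ◇p is F. ✓
c: p ∧ ◇p is F. ✓
d: p ∧ ◇p is T. ✗
e: p ∧ ◇p is T. ✗
f: p ∧ ◇p is F. ✓
g: p ∧ ◇p is T. ✗
Satisfying worlds: {b, c, f}.

3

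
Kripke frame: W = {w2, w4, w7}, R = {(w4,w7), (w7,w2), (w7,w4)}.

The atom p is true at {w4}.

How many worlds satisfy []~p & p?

w2: []~p is T, p is F. ✗
w4: []~p is T, p is T. ✓
w7: []~p is F, p is F. ✗
Satisfying worlds: {w4}.

1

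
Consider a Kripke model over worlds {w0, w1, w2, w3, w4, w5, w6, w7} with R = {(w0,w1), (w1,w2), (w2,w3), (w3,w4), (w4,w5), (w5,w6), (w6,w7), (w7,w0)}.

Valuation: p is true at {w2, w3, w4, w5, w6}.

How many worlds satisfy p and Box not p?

w0: p is F, Box not p is T. ✗
w1: p is F, Box not p is F. ✗
w2: p is T, Box not p is F. ✗
w3: p is T, Box not p is F. ✗
w4: p is T, Box not p is F. ✗
w5: p is T, Box not p is F. ✗
w6: p is T, Box not p is T. ✓
w7: p is F, Box not p is T. ✗
Satisfying worlds: {w6}.

1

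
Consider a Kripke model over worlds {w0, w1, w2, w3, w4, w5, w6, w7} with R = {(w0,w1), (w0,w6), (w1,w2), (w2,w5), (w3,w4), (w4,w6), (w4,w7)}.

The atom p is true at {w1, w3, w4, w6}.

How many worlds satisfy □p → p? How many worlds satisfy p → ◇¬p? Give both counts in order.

5 and 6

For □p → p:
w0: □p is T, p is F. ✗
w1: □p is F, p is T. ✓
w2: □p is F, p is F. ✓
w3: □p is T, p is T. ✓
w4: □p is F, p is T. ✓
w5: □p is T, p is F. ✗
w6: □p is T, p is T. ✓
w7: □p is T, p is F. ✗
— 5 worlds.
For p → ◇¬p:
w0: p is F, ◇¬p is F. ✓
w1: p is T, ◇¬p is T. ✓
w2: p is F, ◇¬p is T. ✓
w3: p is T, ◇¬p is F. ✗
w4: p is T, ◇¬p is T. ✓
w5: p is F, ◇¬p is F. ✓
w6: p is T, ◇¬p is F. ✗
w7: p is F, ◇¬p is F. ✓
— 6 worlds.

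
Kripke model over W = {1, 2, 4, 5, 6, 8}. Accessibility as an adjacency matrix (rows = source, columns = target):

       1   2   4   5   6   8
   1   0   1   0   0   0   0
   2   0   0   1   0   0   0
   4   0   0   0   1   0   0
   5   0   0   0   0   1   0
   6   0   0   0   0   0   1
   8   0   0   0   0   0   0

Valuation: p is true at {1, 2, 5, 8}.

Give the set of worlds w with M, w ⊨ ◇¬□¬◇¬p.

1: successors {2}; ¬□¬◇¬p there: 2:F. ✗
2: successors {4}; ¬□¬◇¬p there: 4:T. ✓
4: successors {5}; ¬□¬◇¬p there: 5:F. ✗
5: successors {6}; ¬□¬◇¬p there: 6:F. ✗
6: successors {8}; ¬□¬◇¬p there: 8:F. ✗
8: no successors, so ◇¬□¬◇¬p fails. ✗

{2}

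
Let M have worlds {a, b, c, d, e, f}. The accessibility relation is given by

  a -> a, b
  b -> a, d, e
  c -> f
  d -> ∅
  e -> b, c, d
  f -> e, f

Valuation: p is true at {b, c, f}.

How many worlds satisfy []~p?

2

a: successors {a, b}; ~p there: a:T, b:F. ✗
b: successors {a, d, e}; ~p there: a:T, d:T, e:T. ✓
c: successors {f}; ~p there: f:F. ✗
d: no successors, so []~p holds vacuously. ✓
e: successors {b, c, d}; ~p there: b:F, c:F, d:T. ✗
f: successors {e, f}; ~p there: e:T, f:F. ✗
Satisfying worlds: {b, d}.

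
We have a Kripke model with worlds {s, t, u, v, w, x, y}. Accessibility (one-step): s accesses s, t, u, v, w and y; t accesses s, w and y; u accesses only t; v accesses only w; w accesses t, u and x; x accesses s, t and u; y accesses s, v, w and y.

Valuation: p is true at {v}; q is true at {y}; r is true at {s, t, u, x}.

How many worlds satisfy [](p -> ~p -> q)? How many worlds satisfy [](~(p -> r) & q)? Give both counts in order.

For [](p -> ~p -> q):
s: successors {s, t, u, v, w, y}; p -> ~p -> q there: s:T, t:T, u:T, v:T, w:T, y:T. ✓
t: successors {s, w, y}; p -> ~p -> q there: s:T, w:T, y:T. ✓
u: successors {t}; p -> ~p -> q there: t:T. ✓
v: successors {w}; p -> ~p -> q there: w:T. ✓
w: successors {t, u, x}; p -> ~p -> q there: t:T, u:T, x:T. ✓
x: successors {s, t, u}; p -> ~p -> q there: s:T, t:T, u:T. ✓
y: successors {s, v, w, y}; p -> ~p -> q there: s:T, v:T, w:T, y:T. ✓
— 7 worlds.
For [](~(p -> r) & q):
s: successors {s, t, u, v, w, y}; ~(p -> r) & q there: s:F, t:F, u:F, v:F, w:F, y:F. ✗
t: successors {s, w, y}; ~(p -> r) & q there: s:F, w:F, y:F. ✗
u: successors {t}; ~(p -> r) & q there: t:F. ✗
v: successors {w}; ~(p -> r) & q there: w:F. ✗
w: successors {t, u, x}; ~(p -> r) & q there: t:F, u:F, x:F. ✗
x: successors {s, t, u}; ~(p -> r) & q there: s:F, t:F, u:F. ✗
y: successors {s, v, w, y}; ~(p -> r) & q there: s:F, v:F, w:F, y:F. ✗
— 0 worlds.

7 and 0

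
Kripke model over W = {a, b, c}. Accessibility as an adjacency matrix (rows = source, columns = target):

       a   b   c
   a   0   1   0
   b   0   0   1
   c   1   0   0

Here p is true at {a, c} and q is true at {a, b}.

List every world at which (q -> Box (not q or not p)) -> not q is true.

{c}

a: q -> Box (not q or not p) is T, not q is F. ✗
b: q -> Box (not q or not p) is T, not q is F. ✗
c: q -> Box (not q or not p) is T, not q is T. ✓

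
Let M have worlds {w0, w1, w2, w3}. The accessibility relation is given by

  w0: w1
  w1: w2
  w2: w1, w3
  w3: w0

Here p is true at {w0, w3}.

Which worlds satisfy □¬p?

w0: successors {w1}; ¬p there: w1:T. ✓
w1: successors {w2}; ¬p there: w2:T. ✓
w2: successors {w1, w3}; ¬p there: w1:T, w3:F. ✗
w3: successors {w0}; ¬p there: w0:F. ✗

{w0, w1}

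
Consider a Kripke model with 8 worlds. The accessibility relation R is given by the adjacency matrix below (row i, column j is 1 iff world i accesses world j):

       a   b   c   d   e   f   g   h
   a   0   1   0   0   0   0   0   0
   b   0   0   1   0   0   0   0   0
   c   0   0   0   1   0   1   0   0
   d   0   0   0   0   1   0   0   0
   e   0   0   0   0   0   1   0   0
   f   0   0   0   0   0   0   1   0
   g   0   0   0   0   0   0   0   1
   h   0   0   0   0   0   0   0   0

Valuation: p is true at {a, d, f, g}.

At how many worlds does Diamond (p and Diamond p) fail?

a: successors {b}; p and Diamond p there: b:F. ✗
b: successors {c}; p and Diamond p there: c:F. ✗
c: successors {d, f}; p and Diamond p there: d:F, f:T. ✓
d: successors {e}; p and Diamond p there: e:F. ✗
e: successors {f}; p and Diamond p there: f:T. ✓
f: successors {g}; p and Diamond p there: g:F. ✗
g: successors {h}; p and Diamond p there: h:F. ✗
h: no successors, so Diamond (p and Diamond p) fails. ✗
Satisfying worlds: {c, e}.
So Diamond (p and Diamond p) fails at the other 6 worlds.

6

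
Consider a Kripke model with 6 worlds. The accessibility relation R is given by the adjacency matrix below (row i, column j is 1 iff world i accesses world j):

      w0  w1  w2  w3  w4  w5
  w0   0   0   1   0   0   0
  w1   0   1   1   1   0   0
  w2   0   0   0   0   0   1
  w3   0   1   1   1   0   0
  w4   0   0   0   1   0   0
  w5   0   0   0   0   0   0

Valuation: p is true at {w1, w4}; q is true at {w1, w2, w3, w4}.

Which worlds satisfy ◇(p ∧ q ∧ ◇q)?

{w1, w3}

w0: successors {w2}; p ∧ q ∧ ◇q there: w2:F. ✗
w1: successors {w1, w2, w3}; p ∧ q ∧ ◇q there: w1:T, w2:F, w3:F. ✓
w2: successors {w5}; p ∧ q ∧ ◇q there: w5:F. ✗
w3: successors {w1, w2, w3}; p ∧ q ∧ ◇q there: w1:T, w2:F, w3:F. ✓
w4: successors {w3}; p ∧ q ∧ ◇q there: w3:F. ✗
w5: no successors, so ◇(p ∧ q ∧ ◇q) fails. ✗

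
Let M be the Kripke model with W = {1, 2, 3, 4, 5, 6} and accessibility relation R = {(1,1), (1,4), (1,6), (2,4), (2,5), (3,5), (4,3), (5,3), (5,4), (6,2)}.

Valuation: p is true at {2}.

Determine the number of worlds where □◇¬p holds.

1: successors {1, 4, 6}; ◇¬p there: 1:T, 4:T, 6:F. ✗
2: successors {4, 5}; ◇¬p there: 4:T, 5:T. ✓
3: successors {5}; ◇¬p there: 5:T. ✓
4: successors {3}; ◇¬p there: 3:T. ✓
5: successors {3, 4}; ◇¬p there: 3:T, 4:T. ✓
6: successors {2}; ◇¬p there: 2:T. ✓
Satisfying worlds: {2, 3, 4, 5, 6}.

5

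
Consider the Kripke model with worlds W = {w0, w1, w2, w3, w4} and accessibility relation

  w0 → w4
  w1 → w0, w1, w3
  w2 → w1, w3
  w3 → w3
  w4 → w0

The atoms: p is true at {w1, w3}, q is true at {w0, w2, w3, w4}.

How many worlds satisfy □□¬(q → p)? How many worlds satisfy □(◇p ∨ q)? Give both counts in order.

2 and 5

For □□¬(q → p):
w0: successors {w4}; □¬(q → p) there: w4:T. ✓
w1: successors {w0, w1, w3}; □¬(q → p) there: w0:T, w1:F, w3:F. ✗
w2: successors {w1, w3}; □¬(q → p) there: w1:F, w3:F. ✗
w3: successors {w3}; □¬(q → p) there: w3:F. ✗
w4: successors {w0}; □¬(q → p) there: w0:T. ✓
— 2 worlds.
For □(◇p ∨ q):
w0: successors {w4}; ◇p ∨ q there: w4:T. ✓
w1: successors {w0, w1, w3}; ◇p ∨ q there: w0:T, w1:T, w3:T. ✓
w2: successors {w1, w3}; ◇p ∨ q there: w1:T, w3:T. ✓
w3: successors {w3}; ◇p ∨ q there: w3:T. ✓
w4: successors {w0}; ◇p ∨ q there: w0:T. ✓
— 5 worlds.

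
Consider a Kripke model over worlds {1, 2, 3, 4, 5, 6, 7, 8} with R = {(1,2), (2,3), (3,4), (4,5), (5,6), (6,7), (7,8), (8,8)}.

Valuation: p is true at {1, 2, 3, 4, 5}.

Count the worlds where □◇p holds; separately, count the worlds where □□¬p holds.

3 and 5

For □◇p:
1: successors {2}; ◇p there: 2:T. ✓
2: successors {3}; ◇p there: 3:T. ✓
3: successors {4}; ◇p there: 4:T. ✓
4: successors {5}; ◇p there: 5:F. ✗
5: successors {6}; ◇p there: 6:F. ✗
6: successors {7}; ◇p there: 7:F. ✗
7: successors {8}; ◇p there: 8:F. ✗
8: successors {8}; ◇p there: 8:F. ✗
— 3 worlds.
For □□¬p:
1: successors {2}; □¬p there: 2:F. ✗
2: successors {3}; □¬p there: 3:F. ✗
3: successors {4}; □¬p there: 4:F. ✗
4: successors {5}; □¬p there: 5:T. ✓
5: successors {6}; □¬p there: 6:T. ✓
6: successors {7}; □¬p there: 7:T. ✓
7: successors {8}; □¬p there: 8:T. ✓
8: successors {8}; □¬p there: 8:T. ✓
— 5 worlds.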